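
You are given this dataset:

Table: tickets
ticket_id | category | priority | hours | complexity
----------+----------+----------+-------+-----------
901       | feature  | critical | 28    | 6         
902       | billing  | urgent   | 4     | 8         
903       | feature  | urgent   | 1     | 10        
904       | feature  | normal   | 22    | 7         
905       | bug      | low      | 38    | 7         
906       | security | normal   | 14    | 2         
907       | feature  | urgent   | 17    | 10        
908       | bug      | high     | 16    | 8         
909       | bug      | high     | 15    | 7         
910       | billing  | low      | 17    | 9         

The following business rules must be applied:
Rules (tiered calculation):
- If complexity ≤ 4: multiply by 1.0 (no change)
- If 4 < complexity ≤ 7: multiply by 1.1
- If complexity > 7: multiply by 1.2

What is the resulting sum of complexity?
85.7

Step 1: Tier 1 (complexity ≤ 4): 1 records, sum = 2 × 1.0 = 2.0
Step 2: Tier 2 (4 < complexity ≤ 7): 4 records, sum = 27 × 1.1 = 29.7
Step 3: Tier 3 (complexity > 7): 5 records, sum = 45 × 1.2 = 54.0
Step 4: Final sum = 2.0 + 29.7 + 54.0 = 85.7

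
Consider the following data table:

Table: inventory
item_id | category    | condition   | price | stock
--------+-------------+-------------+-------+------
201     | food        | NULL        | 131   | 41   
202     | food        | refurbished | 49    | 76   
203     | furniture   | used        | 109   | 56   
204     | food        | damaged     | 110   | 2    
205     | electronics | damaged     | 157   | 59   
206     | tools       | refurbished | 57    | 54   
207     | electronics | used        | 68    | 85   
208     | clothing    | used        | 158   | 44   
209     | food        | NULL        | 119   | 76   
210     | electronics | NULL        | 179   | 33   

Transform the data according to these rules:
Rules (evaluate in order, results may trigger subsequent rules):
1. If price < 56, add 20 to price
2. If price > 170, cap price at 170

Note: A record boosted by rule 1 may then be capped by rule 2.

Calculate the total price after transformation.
1148

Step 1: Apply rule 1 to records with price < 56
  - 1 records get bonus of 20
  - Of these, 0 records then exceed 170 and get capped
Step 2: Apply rule 2 to records with price > 170
  - 1 records (original) are capped
Step 3: Calculate final sum = 1148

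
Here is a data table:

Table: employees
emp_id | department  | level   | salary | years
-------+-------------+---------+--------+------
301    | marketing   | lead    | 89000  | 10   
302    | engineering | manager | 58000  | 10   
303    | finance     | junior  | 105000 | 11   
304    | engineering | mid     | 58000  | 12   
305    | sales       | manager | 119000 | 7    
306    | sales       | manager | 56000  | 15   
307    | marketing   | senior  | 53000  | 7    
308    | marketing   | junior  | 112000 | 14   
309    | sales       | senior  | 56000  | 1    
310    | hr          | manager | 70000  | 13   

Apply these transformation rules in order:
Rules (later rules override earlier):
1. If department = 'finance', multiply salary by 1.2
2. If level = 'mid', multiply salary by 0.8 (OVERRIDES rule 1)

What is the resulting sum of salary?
785400.0

Step 1: Rule 2 takes priority for records with level = 'mid'
  - 1 records: 58000 × 0.8 = 46400.0
Step 2: Rule 1 applies to remaining records with department = 'finance'
  - 1 records: 105000 × 1.2 = 126000.0
Step 3: Other records unchanged: 613000
Step 4: Final sum = 46400.0 + 126000.0 + 613000 = 785400.0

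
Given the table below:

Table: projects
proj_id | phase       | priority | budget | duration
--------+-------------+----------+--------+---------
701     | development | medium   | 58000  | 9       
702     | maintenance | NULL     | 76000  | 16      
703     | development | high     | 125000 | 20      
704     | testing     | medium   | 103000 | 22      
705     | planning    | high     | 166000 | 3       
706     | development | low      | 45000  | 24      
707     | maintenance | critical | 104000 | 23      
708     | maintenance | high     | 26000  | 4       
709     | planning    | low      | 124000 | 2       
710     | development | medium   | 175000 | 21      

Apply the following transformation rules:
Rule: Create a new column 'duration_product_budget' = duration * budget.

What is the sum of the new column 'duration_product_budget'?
14501000

Step 1: For each record, compute duration * budget
Example calculations:
  9 * 58000 = 522000
  16 * 76000 = 1216000
  20 * 125000 = 2500000
  ...
Step 2: Sum all derived values
Step 3: Total = 14501000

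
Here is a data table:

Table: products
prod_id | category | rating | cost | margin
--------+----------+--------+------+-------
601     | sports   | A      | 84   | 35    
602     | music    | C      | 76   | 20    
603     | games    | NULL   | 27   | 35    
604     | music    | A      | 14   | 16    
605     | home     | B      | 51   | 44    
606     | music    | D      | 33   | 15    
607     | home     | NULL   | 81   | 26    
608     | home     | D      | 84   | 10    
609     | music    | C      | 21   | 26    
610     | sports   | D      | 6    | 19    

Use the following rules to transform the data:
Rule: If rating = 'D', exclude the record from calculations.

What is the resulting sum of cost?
354

Step 1: Identify records where rating = 'D'
Step 2: The excluded records sum to 123
Step 3: Original total cost = 477
Step 4: Remaining total = 477 - 123 = 354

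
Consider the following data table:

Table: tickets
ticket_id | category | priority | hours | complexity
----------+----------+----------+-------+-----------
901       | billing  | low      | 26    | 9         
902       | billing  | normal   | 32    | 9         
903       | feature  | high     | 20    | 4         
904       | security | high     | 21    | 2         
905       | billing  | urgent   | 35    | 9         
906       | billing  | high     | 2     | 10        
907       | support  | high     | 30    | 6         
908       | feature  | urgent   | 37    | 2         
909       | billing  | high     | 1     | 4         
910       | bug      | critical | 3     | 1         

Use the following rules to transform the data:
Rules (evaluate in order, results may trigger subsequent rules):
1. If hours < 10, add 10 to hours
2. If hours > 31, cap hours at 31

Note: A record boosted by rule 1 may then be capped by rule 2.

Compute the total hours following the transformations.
226

Step 1: Apply rule 1 to records with hours < 10
  - 3 records get bonus of 10
  - Of these, 0 records then exceed 31 and get capped
Step 2: Apply rule 2 to records with hours > 31
  - 3 records (original) are capped
Step 3: Calculate final sum = 226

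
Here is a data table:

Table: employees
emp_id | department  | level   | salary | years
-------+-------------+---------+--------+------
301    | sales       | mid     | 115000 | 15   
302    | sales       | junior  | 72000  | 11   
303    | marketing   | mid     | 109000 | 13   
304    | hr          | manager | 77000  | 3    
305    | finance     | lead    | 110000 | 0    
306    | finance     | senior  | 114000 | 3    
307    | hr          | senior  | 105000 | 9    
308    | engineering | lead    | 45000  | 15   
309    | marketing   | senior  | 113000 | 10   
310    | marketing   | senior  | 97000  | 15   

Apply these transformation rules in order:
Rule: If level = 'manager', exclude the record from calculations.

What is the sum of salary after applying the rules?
880000

Step 1: Identify records where level = 'manager'
Step 2: The excluded records sum to 77000
Step 3: Original total salary = 957000
Step 4: Remaining total = 957000 - 77000 = 880000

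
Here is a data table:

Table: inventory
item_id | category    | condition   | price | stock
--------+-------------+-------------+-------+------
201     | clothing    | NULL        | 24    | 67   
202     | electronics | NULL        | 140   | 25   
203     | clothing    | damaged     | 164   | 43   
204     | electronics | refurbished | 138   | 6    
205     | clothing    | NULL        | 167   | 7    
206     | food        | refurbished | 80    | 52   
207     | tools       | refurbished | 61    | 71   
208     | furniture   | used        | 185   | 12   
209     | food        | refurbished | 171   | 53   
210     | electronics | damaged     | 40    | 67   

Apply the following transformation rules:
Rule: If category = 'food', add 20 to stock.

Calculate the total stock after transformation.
443

Step 1: Count records where category = 'food': 2
Step 2: Total bonus added: 2 × 20 = 40
Step 3: Original sum of stock: 403
Step 4: Final sum = 403 + 40 = 443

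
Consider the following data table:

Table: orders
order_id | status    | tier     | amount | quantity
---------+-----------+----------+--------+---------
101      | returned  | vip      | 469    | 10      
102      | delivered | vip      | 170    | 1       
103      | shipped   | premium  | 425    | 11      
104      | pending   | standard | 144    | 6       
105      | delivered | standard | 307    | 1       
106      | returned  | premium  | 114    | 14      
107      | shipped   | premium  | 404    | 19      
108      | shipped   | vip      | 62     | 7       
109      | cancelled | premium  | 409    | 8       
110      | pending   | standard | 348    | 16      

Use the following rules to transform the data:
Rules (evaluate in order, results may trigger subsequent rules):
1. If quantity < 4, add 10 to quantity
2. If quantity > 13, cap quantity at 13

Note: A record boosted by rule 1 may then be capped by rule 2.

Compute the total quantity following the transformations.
103

Step 1: Apply rule 1 to records with quantity < 4
  - 2 records get bonus of 10
  - Of these, 0 records then exceed 13 and get capped
Step 2: Apply rule 2 to records with quantity > 13
  - 3 records (original) are capped
Step 3: Calculate final sum = 103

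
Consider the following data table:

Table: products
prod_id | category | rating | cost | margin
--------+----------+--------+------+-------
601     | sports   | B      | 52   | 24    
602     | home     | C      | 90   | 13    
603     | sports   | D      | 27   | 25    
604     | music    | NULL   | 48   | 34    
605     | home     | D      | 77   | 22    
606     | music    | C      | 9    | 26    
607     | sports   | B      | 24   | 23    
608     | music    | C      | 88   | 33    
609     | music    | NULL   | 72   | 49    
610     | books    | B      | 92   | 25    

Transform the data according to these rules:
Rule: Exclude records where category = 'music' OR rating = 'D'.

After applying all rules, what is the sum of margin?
85

Step 1: Find records where category = 'music' OR rating = 'D'
Step 2: 6 records match, summing to 189
Step 3: Original sum: 274
Step 4: Remaining sum = 274 - 189 = 85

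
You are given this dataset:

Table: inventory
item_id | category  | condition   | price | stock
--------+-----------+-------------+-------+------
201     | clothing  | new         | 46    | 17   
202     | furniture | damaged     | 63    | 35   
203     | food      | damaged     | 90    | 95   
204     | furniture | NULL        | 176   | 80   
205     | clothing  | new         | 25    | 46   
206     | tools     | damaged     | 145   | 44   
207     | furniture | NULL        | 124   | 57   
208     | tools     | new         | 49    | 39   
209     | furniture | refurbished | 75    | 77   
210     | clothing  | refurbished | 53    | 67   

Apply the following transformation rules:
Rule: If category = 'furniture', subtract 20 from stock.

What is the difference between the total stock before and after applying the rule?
80

Step 1: Original sum of stock = 557
Step 2: 4 records have category = 'furniture'
Step 3: Each affected record changes by -20
Step 4: Total change = 4 × -20 = -80
Step 5: New sum = 557 + -80 = 477
Step 6: Difference = |477 - 557| = 80
        (Sum decreased by 80)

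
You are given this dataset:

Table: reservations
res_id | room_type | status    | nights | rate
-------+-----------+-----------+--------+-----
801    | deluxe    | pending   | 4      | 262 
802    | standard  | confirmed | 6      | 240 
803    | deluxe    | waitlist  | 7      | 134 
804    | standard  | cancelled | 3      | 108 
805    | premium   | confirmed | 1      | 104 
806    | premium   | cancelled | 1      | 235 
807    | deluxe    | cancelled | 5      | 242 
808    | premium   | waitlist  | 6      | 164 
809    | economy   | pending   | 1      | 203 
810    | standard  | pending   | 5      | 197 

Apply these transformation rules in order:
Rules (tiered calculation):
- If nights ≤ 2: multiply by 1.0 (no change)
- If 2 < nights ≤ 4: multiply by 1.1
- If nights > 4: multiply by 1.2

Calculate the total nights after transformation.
45.5

Step 1: Tier 1 (nights ≤ 2): 3 records, sum = 3 × 1.0 = 3.0
Step 2: Tier 2 (2 < nights ≤ 4): 2 records, sum = 7 × 1.1 = 7.7
Step 3: Tier 3 (nights > 4): 5 records, sum = 29 × 1.2 = 34.8
Step 4: Final sum = 3.0 + 7.7 + 34.8 = 45.5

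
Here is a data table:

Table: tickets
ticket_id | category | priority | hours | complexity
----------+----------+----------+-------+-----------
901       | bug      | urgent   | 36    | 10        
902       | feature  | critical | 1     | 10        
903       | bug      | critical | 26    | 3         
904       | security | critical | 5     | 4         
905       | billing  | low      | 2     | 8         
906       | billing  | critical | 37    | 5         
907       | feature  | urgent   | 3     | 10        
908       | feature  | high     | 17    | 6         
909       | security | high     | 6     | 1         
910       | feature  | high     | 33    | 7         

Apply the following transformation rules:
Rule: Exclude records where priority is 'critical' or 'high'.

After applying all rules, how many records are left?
3

Step 1: Count records to exclude
  - 4 (critical) + 3 (high) = 7 records
Step 2: Total records: 10
Step 3: Remaining = 10 - 7 = 3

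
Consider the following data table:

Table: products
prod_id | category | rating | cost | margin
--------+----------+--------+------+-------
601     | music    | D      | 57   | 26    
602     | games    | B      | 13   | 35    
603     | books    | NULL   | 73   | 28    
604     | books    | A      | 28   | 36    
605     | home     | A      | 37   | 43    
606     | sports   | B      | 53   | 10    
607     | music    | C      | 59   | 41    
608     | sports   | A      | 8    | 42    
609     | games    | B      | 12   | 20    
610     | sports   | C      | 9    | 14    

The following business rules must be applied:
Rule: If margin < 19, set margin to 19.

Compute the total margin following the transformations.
309

Step 1: 2 records have margin < 19
Step 2: These records originally summed to 24
Step 3: After setting to minimum: 2 × 19 = 38
Step 4: Unaffected records sum: 271
Step 5: Final sum = 38 + 271 = 309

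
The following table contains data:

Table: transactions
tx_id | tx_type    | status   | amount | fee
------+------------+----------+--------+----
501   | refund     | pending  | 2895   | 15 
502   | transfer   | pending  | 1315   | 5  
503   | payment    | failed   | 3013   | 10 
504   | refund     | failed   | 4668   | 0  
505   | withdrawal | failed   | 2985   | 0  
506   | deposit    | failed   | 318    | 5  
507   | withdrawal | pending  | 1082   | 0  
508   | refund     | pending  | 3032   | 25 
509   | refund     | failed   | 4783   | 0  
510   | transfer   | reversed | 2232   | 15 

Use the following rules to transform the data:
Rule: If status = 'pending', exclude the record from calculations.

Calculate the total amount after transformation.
17999

Step 1: Identify records where status = 'pending'
Step 2: The excluded records sum to 8324
Step 3: Original total amount = 26323
Step 4: Remaining total = 26323 - 8324 = 17999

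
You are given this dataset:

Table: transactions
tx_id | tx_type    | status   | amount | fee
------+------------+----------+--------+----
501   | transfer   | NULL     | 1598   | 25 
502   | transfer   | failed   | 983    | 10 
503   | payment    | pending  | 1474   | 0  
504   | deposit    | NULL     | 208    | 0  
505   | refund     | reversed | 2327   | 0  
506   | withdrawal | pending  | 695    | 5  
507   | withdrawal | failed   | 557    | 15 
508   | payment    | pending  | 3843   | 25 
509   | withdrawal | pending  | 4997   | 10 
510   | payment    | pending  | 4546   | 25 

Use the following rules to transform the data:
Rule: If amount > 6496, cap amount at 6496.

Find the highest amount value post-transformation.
4997

Step 1: Original maximum amount = 4997
Step 2: Check cap of 6496 against maximum
Step 3: No records exceed the cap (max 4997 <= cap 6496), so no capping applies
Step 4: Maximum after transformation = 4997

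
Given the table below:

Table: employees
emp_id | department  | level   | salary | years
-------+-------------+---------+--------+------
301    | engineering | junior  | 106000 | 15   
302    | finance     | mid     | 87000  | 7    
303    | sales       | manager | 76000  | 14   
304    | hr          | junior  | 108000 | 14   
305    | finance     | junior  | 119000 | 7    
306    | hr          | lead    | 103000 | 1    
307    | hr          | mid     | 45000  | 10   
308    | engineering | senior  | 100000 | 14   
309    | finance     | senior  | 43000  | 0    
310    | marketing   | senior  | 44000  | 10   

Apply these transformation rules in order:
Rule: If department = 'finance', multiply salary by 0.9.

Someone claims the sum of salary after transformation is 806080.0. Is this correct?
No, the correct result is 806100.0.

Step 1: Calculate the correct sum after transformation
Step 2: Apply multiplier 0.9 to records where department = 'finance'
Step 3: Correct result = 806100.0
Step 4: Claimed result = 806080.0
Step 5: 806100.0 ≠ 806080.0
Conclusion: The claimed result is incorrect. The correct answer is 806100.0.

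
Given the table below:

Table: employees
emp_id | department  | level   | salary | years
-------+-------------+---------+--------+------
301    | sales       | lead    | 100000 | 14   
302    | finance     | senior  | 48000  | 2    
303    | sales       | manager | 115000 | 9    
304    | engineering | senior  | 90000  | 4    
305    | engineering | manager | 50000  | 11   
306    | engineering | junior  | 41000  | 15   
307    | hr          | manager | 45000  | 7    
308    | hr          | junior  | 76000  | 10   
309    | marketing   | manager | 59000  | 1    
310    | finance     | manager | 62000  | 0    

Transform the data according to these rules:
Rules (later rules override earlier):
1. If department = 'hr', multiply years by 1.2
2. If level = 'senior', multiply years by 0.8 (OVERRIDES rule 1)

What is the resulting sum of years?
75.2

Step 1: Rule 2 takes priority for records with level = 'senior'
  - 2 records: 6 × 0.8 = 4.8
Step 2: Rule 1 applies to remaining records with department = 'hr'
  - 2 records: 17 × 1.2 = 20.4
Step 3: Other records unchanged: 50
Step 4: Final sum = 4.8 + 20.4 + 50 = 75.2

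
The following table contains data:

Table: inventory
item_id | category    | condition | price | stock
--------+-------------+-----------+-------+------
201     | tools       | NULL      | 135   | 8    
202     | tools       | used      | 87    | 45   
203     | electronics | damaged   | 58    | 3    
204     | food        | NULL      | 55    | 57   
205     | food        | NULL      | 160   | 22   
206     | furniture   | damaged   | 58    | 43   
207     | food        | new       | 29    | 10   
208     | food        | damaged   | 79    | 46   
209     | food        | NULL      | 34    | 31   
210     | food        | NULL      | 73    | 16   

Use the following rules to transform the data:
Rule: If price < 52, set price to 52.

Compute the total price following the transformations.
809

Step 1: 2 records have price < 52
Step 2: These records originally summed to 63
Step 3: After setting to minimum: 2 × 52 = 104
Step 4: Unaffected records sum: 705
Step 5: Final sum = 104 + 705 = 809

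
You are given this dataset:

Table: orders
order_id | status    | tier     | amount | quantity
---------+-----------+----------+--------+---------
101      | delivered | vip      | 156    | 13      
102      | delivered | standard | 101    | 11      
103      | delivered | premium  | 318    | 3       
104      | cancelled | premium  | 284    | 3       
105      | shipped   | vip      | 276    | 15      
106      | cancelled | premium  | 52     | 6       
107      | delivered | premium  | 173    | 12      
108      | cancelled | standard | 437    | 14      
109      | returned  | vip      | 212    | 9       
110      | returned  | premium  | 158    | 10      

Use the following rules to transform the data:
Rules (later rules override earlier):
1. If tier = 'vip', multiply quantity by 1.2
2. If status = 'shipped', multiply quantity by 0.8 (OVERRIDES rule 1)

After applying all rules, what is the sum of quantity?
97.4

Step 1: Rule 2 takes priority for records with status = 'shipped'
  - 1 records: 15 × 0.8 = 12.0
Step 2: Rule 1 applies to remaining records with tier = 'vip'
  - 2 records: 22 × 1.2 = 26.4
Step 3: Other records unchanged: 59
Step 4: Final sum = 12.0 + 26.4 + 59 = 97.4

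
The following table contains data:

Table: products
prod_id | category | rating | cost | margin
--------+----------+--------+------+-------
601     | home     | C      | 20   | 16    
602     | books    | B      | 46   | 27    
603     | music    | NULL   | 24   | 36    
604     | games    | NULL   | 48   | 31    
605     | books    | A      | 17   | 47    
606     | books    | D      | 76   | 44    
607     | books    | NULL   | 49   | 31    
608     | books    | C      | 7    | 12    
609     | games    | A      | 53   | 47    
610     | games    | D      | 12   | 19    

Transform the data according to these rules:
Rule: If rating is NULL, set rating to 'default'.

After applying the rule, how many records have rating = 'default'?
3

Step 1: Count records where rating IS NULL
Step 2: Found 3 records with NULL rating
Step 3: These records will have rating set to 'default'
Step 4: Records already having rating = 'default': 0
Step 5: Answer: 3 + 0 = 3 records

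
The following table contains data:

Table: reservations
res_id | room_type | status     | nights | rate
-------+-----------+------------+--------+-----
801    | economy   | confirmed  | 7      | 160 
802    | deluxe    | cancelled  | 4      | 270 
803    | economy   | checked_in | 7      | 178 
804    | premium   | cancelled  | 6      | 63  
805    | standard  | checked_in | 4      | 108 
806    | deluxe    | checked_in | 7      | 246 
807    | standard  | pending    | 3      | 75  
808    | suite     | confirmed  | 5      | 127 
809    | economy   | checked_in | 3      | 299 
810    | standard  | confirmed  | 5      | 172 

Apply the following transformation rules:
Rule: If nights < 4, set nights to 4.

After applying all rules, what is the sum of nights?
53

Step 1: 2 records have nights < 4
Step 2: These records originally summed to 6
Step 3: After setting to minimum: 2 × 4 = 8
Step 4: Unaffected records sum: 45
Step 5: Final sum = 8 + 45 = 53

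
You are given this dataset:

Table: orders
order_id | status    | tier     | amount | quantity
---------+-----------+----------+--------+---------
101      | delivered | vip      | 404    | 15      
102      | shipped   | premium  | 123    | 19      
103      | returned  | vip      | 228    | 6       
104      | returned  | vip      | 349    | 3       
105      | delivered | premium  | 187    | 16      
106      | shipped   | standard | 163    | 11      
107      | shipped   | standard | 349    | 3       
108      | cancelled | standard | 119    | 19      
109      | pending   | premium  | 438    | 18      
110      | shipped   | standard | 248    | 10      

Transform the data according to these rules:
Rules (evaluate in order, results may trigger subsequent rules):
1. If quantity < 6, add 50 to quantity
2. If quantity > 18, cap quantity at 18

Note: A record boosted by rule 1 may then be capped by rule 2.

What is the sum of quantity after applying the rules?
148

Step 1: Apply rule 1 to records with quantity < 6
  - 2 records get bonus of 50
  - Of these, 2 records then exceed 18 and get capped
Step 2: Apply rule 2 to records with quantity > 18
  - 2 records (original) are capped
Step 3: Calculate final sum = 148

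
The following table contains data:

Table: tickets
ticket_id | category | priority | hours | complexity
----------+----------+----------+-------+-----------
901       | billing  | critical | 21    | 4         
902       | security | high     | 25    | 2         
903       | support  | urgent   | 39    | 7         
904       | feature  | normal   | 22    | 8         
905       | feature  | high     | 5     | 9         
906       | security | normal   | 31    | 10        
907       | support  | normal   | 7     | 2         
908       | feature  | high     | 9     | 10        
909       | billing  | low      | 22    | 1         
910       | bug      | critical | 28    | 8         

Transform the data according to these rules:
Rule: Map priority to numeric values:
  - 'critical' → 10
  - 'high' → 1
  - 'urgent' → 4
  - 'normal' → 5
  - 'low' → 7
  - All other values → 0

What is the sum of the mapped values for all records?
49

Step 1: Apply mapping to each record
Step 2: Count by status:
  'critical': 2 records × 10 = 20
  'high': 3 records × 1 = 3
  'urgent': 1 records × 4 = 4
  'normal': 3 records × 5 = 15
  'low': 1 records × 7 = 7
Step 3: Sum all mapped values = 49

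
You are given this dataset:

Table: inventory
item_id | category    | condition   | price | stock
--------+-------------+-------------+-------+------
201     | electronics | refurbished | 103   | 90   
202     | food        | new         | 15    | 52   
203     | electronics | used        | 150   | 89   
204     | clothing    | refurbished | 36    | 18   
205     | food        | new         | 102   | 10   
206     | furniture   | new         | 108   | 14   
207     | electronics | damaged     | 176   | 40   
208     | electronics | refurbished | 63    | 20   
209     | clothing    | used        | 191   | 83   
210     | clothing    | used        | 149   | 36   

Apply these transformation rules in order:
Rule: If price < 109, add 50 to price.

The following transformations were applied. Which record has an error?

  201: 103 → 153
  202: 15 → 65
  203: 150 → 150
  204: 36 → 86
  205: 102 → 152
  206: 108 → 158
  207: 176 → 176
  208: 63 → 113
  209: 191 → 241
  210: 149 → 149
Record 209 has an error. The correct transformed value should be 191, not 241.

Step 1: Check each record against the rule
Step 2: Record 209 has price = 191
Step 3: Since 191 >= 109, the bonus should not have been applied
Step 4: Correct value = 191, but claimed value = 241
Conclusion: Record 209 has the error.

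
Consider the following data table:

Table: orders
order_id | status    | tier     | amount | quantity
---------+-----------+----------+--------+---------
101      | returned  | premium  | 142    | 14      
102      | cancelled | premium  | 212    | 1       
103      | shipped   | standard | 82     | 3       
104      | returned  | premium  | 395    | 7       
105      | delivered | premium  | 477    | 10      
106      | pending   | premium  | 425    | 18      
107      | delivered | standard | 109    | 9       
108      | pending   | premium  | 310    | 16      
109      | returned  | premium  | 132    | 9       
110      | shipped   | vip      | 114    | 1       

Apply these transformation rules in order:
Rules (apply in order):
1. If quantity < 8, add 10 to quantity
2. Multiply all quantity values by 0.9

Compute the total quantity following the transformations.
115.2

Step 1: Apply Rule 1 - Add 10 to records with quantity < 8
  - 4 records affected: 12 + (4 × 10) = 52
  - Unaffected records: 76
  - Sum after Rule 1: 128
Step 2: Apply Rule 2 - Multiply all by 0.9
  - 128 × 0.9 = 115.2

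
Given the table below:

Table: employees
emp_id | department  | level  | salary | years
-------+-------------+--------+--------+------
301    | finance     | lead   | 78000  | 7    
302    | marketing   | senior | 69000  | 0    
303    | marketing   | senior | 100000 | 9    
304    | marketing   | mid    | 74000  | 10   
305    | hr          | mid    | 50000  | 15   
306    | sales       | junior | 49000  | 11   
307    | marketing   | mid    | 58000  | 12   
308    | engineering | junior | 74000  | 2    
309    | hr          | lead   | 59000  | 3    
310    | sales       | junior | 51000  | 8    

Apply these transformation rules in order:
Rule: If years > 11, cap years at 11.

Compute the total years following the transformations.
72

Step 1: 2 records have years > 11
Step 2: These records originally summed to 27
Step 3: After capping: 2 × 11 = 22
Step 4: Unaffected records sum: 50
Step 5: Final sum = 22 + 50 = 72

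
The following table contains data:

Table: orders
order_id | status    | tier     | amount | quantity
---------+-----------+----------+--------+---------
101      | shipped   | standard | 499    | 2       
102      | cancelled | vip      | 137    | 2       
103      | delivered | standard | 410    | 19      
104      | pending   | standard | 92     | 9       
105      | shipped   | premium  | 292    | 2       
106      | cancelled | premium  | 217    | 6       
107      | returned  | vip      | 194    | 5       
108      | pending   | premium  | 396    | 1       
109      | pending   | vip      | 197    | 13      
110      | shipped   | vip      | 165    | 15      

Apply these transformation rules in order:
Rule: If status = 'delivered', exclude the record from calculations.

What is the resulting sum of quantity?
55

Step 1: Identify records where status = 'delivered'
Step 2: The excluded records sum to 19
Step 3: Original total quantity = 74
Step 4: Remaining total = 74 - 19 = 55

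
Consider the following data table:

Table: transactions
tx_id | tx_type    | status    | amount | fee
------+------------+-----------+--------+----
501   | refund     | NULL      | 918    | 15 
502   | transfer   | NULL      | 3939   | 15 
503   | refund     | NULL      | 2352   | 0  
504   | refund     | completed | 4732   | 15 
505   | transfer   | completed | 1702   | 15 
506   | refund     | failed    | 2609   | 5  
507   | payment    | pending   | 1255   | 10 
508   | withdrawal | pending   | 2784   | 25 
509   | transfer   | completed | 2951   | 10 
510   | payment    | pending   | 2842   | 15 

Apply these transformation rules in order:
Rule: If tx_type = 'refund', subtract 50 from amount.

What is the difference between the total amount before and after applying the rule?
200

Step 1: Original sum of amount = 26084
Step 2: 4 records have tx_type = 'refund'
Step 3: Each affected record changes by -50
Step 4: Total change = 4 × -50 = -200
Step 5: New sum = 26084 + -200 = 25884
Step 6: Difference = |25884 - 26084| = 200
        (Sum decreased by 200)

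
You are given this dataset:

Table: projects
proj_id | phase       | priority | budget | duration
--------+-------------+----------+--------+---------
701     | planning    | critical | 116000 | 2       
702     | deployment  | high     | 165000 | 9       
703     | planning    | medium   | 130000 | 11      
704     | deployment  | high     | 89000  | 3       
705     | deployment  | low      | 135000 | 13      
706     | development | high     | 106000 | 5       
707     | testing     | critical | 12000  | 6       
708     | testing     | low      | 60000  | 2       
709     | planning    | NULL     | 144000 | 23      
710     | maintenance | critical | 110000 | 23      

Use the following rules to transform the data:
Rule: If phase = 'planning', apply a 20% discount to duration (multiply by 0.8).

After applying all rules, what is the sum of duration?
89.8

Step 1: Records with phase = 'planning' have total duration = 36
Step 2: Apply multiplier: 36 × 0.8 = 28.8
Step 3: Other records total: 61
Step 4: Final sum = 28.8 + 61 = 89.8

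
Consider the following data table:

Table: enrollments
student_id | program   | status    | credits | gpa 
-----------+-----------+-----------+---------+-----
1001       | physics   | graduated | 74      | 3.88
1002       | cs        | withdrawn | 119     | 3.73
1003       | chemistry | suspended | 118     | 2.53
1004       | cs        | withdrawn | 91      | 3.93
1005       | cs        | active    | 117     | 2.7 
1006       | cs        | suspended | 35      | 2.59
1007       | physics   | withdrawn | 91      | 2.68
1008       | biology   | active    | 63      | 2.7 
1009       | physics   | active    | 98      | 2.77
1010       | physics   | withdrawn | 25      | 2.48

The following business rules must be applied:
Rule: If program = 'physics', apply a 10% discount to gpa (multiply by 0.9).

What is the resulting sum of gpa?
28.81

Step 1: Records with program = 'physics' have total gpa = 11.81
Step 2: Apply multiplier: 11.81 × 0.9 = 10.63
Step 3: Other records total: 18.18
Step 4: Final sum = 10.63 + 18.18 = 28.81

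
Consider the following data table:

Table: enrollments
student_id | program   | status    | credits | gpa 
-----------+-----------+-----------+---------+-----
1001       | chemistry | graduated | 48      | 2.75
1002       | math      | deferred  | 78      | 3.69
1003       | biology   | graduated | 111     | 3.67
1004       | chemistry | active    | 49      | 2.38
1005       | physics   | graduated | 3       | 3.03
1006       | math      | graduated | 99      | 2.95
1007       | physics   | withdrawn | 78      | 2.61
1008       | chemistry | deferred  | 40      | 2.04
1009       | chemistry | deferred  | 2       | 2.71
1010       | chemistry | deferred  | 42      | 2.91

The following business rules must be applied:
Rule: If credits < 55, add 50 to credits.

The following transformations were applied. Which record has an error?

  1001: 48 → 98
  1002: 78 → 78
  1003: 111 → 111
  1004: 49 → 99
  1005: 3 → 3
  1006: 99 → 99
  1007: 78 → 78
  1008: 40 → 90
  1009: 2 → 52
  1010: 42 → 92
Record 1005 has an error. The correct transformed value should be 53, not 3.

Step 1: Check each record against the rule
Step 2: Record 1005 has credits = 3
Step 3: Since 3 < 55, the bonus should have been applied
Step 4: Correct value = 53, but claimed value = 3
Conclusion: Record 1005 has the error.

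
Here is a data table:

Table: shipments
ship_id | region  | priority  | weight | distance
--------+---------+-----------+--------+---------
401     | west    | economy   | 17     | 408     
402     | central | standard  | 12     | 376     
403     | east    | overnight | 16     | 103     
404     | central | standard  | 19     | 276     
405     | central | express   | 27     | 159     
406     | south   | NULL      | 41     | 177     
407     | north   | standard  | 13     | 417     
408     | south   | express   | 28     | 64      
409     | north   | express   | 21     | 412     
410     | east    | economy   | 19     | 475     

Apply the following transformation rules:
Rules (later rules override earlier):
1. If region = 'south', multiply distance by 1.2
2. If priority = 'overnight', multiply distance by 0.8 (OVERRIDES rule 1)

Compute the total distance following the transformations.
2894.6

Step 1: Rule 2 takes priority for records with priority = 'overnight'
  - 1 records: 103 × 0.8 = 82.4
Step 2: Rule 1 applies to remaining records with region = 'south'
  - 2 records: 241 × 1.2 = 289.2
Step 3: Other records unchanged: 2523
Step 4: Final sum = 82.4 + 289.2 + 2523 = 2894.6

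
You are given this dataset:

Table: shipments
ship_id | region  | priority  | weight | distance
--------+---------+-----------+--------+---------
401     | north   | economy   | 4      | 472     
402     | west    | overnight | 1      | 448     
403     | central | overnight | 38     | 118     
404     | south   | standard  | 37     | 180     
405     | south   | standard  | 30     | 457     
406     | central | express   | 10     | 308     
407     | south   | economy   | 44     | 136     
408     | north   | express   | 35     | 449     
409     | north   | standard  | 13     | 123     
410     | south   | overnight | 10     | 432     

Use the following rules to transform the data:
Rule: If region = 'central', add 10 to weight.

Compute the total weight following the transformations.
242

Step 1: Count records where region = 'central': 2
Step 2: Total bonus added: 2 × 10 = 20
Step 3: Original sum of weight: 222
Step 4: Final sum = 222 + 20 = 242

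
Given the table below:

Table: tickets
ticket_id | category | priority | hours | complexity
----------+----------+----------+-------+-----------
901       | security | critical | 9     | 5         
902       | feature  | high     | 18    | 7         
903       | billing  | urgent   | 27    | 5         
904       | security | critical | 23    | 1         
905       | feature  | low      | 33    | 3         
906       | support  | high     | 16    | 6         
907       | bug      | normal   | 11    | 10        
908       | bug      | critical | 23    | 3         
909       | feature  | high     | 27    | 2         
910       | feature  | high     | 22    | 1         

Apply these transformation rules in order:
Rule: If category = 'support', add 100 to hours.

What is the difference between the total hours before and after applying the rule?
100

Step 1: Original sum of hours = 209
Step 2: 1 records have category = 'support'
Step 3: Each affected record changes by 100
Step 4: Total change = 1 × 100 = 100
Step 5: New sum = 209 + 100 = 309
Step 6: Difference = |309 - 209| = 100
        (Sum increased by 100)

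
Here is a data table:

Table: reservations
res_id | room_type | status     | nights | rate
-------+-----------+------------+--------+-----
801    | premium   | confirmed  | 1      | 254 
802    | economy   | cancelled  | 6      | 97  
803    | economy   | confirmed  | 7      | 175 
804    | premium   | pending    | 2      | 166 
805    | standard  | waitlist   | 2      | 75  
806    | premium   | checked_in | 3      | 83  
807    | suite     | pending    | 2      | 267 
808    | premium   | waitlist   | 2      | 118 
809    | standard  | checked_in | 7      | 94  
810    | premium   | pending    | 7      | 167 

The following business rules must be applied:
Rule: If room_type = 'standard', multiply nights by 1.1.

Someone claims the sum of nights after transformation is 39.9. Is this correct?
Yes, the result is correct.

Step 1: Calculate the correct sum after transformation
Step 2: Apply multiplier 1.1 to records where room_type = 'standard'
Step 3: Correct result = 39.9
Step 4: Claimed result = 39.9
Step 5: 39.9 = 39.9 ✓
Conclusion: The claimed result is correct.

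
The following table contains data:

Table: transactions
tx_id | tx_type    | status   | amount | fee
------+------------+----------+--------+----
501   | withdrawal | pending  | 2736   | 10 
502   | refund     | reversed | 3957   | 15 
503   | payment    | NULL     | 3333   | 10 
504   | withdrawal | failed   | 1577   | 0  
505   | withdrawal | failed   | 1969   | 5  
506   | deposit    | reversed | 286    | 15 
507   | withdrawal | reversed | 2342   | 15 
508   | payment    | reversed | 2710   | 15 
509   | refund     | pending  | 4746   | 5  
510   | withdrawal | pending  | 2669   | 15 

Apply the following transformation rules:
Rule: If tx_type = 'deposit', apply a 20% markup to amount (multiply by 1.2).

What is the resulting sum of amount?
26382.2

Step 1: Records with tx_type = 'deposit' have total amount = 286
Step 2: Apply multiplier: 286 × 1.2 = 343.2
Step 3: Other records total: 26039
Step 4: Final sum = 343.2 + 26039 = 26382.2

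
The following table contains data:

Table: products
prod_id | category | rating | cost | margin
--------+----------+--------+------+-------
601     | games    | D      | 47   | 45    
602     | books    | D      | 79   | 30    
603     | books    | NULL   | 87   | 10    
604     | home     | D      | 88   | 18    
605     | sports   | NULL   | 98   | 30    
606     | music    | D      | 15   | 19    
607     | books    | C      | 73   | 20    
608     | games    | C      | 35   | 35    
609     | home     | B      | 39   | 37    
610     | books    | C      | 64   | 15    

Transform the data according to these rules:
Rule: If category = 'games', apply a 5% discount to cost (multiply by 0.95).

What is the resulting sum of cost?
620.9

Step 1: Records with category = 'games' have total cost = 82
Step 2: Apply multiplier: 82 × 0.95 = 77.9
Step 3: Other records total: 543
Step 4: Final sum = 77.9 + 543 = 620.9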